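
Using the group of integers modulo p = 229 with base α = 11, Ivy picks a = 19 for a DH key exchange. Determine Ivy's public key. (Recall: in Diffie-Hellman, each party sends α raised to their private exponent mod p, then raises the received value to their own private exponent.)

Public value = 11^19 (mod 229).
11^1 ≡ 11 (mod 229)
11^2 = (11^1)^2 ≡ 11^2 = 121 ≡ 121 (mod 229)
11^4 = (11^2)^2 ≡ 121^2 = 14641 ≡ 214 (mod 229)
11^8 = (11^4)^2 ≡ 214^2 = 45796 ≡ 225 (mod 229)
11^16 = (11^8)^2 ≡ 225^2 = 50625 ≡ 16 (mod 229)
11^19 = 11^16 · 11^2 · 11^1 ≡ 16 · 121 · 11 ≡ 228 (mod 229).

228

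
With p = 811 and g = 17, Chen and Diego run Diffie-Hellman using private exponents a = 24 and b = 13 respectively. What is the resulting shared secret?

482

Chen sends A = g^a mod p = 17^24 mod 811.
17^1 ≡ 17 (mod 811)
17^2 = (17^1)^2 ≡ 17^2 = 289 ≡ 289 (mod 811)
17^4 = (17^2)^2 ≡ 289^2 = 83521 ≡ 799 (mod 811)
17^8 = (17^4)^2 ≡ 799^2 = 638401 ≡ 144 (mod 811)
17^16 = (17^8)^2 ≡ 144^2 = 20736 ≡ 461 (mod 811)
17^24 = 17^16 · 17^8 ≡ 461 · 144 ≡ 693 (mod 811).
So A = 693. Diego then computes K = A^b mod p = 693^13 mod 811.
693^1 ≡ 693 (mod 811)
693^2 = (693^1)^2 ≡ 693^2 = 480249 ≡ 137 (mod 811)
693^4 = (693^2)^2 ≡ 137^2 = 18769 ≡ 116 (mod 811)
693^8 = (693^4)^2 ≡ 116^2 = 13456 ≡ 480 (mod 811)
693^13 = 693^8 · 693^4 · 693^1 ≡ 480 · 116 · 693 ≡ 482 (mod 811).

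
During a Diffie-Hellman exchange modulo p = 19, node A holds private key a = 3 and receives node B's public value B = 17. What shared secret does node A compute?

Shared key K = 17^3 mod 19.
17^1 ≡ 17 (mod 19)
17^2 = (17^1)^2 ≡ 17^2 = 289 ≡ 4 (mod 19)
17^3 = 17^2 · 17^1 ≡ 4 · 17 ≡ 11 (mod 19).

11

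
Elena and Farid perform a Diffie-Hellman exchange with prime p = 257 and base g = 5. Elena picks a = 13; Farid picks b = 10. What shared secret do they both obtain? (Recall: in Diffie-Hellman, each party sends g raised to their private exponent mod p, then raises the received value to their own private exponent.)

232

Farid sends B = g^b mod p = 5^10 mod 257.
5^1 ≡ 5 (mod 257)
5^2 = (5^1)^2 ≡ 5^2 = 25 ≡ 25 (mod 257)
5^4 = (5^2)^2 ≡ 25^2 = 625 ≡ 111 (mod 257)
5^8 = (5^4)^2 ≡ 111^2 = 12321 ≡ 242 (mod 257)
5^10 = 5^8 · 5^2 ≡ 242 · 25 ≡ 139 (mod 257).
So B = 139. Elena then computes K = B^a mod p = 139^13 mod 257.
139^1 ≡ 139 (mod 257)
139^2 = (139^1)^2 ≡ 139^2 = 19321 ≡ 46 (mod 257)
139^4 = (139^2)^2 ≡ 46^2 = 2116 ≡ 60 (mod 257)
139^8 = (139^4)^2 ≡ 60^2 = 3600 ≡ 2 (mod 257)
139^13 = 139^8 · 139^4 · 139^1 ≡ 2 · 60 · 139 ≡ 232 (mod 257).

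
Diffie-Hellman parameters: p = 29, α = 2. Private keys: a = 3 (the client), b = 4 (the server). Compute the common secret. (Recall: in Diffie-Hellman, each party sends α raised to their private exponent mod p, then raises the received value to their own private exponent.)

The client sends A = α^a mod p = 2^3 mod 29.
2^1 ≡ 2 (mod 29)
2^2 = (2^1)^2 ≡ 2^2 = 4 ≡ 4 (mod 29)
2^3 = 2^2 · 2^1 ≡ 4 · 2 ≡ 8 (mod 29).
So A = 8. The server then computes K = A^b mod p = 8^4 mod 29.
8^1 ≡ 8 (mod 29)
8^2 = (8^1)^2 ≡ 8^2 = 64 ≡ 6 (mod 29)
8^4 = (8^2)^2 ≡ 6^2 = 36 ≡ 7 (mod 29)

7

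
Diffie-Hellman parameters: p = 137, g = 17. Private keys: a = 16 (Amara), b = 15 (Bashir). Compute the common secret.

Bashir sends B = g^b mod p = 17^15 mod 137.
17^1 ≡ 17 (mod 137)
17^2 = (17^1)^2 ≡ 17^2 = 289 ≡ 15 (mod 137)
17^4 = (17^2)^2 ≡ 15^2 = 225 ≡ 88 (mod 137)
17^8 = (17^4)^2 ≡ 88^2 = 7744 ≡ 72 (mod 137)
17^15 = 17^8 · 17^4 · 17^2 · 17^1 ≡ 72 · 88 · 15 · 17 ≡ 39 (mod 137).
So B = 39. Amara then computes K = B^a mod p = 39^16 mod 137.
39^1 ≡ 39 (mod 137)
39^2 = (39^1)^2 ≡ 39^2 = 1521 ≡ 14 (mod 137)
39^4 = (39^2)^2 ≡ 14^2 = 196 ≡ 59 (mod 137)
39^8 = (39^4)^2 ≡ 59^2 = 3481 ≡ 56 (mod 137)
39^16 = (39^8)^2 ≡ 56^2 = 3136 ≡ 122 (mod 137)

122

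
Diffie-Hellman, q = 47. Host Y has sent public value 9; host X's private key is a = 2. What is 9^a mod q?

34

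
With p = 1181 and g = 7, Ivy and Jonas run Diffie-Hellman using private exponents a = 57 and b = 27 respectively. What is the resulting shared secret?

95

Jonas sends B = g^b mod p = 7^27 mod 1181.
7^1 ≡ 7 (mod 1181)
7^2 = (7^1)^2 ≡ 7^2 = 49 ≡ 49 (mod 1181)
7^4 = (7^2)^2 ≡ 49^2 = 2401 ≡ 39 (mod 1181)
7^8 = (7^4)^2 ≡ 39^2 = 1521 ≡ 340 (mod 1181)
7^16 = (7^8)^2 ≡ 340^2 = 115600 ≡ 1043 (mod 1181)
7^27 = 7^16 · 7^8 · 7^2 · 7^1 ≡ 1043 · 340 · 49 · 7 ≡ 1108 (mod 1181).
So B = 1108. Ivy then computes K = B^a mod p = 1108^57 mod 1181.
1108^1 ≡ 1108 (mod 1181)
1108^2 = (1108^1)^2 ≡ 1108^2 = 1227664 ≡ 605 (mod 1181)
1108^4 = (1108^2)^2 ≡ 605^2 = 366025 ≡ 1096 (mod 1181)
1108^8 = (1108^4)^2 ≡ 1096^2 = 1201216 ≡ 139 (mod 1181)
1108^16 = (1108^8)^2 ≡ 139^2 = 19321 ≡ 425 (mod 1181)
1108^32 = (1108^16)^2 ≡ 425^2 = 180625 ≡ 1113 (mod 1181)
1108^57 = 1108^32 · 1108^16 · 1108^8 · 1108^1 ≡ 1113 · 425 · 139 · 1108 ≡ 95 (mod 1181).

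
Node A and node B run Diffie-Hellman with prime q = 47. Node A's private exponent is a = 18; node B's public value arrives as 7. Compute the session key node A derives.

Shared key K = 7^18 mod 47.
7^1 ≡ 7 (mod 47)
7^2 = (7^1)^2 ≡ 7^2 = 49 ≡ 2 (mod 47)
7^4 = (7^2)^2 ≡ 2^2 = 4 ≡ 4 (mod 47)
7^8 = (7^4)^2 ≡ 4^2 = 16 ≡ 16 (mod 47)
7^16 = (7^8)^2 ≡ 16^2 = 256 ≡ 21 (mod 47)
7^18 = 7^16 · 7^2 ≡ 21 · 2 ≡ 42 (mod 47).

42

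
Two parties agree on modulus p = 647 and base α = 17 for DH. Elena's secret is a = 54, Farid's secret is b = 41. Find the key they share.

602

Farid sends B = α^b mod p = 17^41 mod 647.
17^1 ≡ 17 (mod 647)
17^2 = (17^1)^2 ≡ 17^2 = 289 ≡ 289 (mod 647)
17^4 = (17^2)^2 ≡ 289^2 = 83521 ≡ 58 (mod 647)
17^8 = (17^4)^2 ≡ 58^2 = 3364 ≡ 129 (mod 647)
17^16 = (17^8)^2 ≡ 129^2 = 16641 ≡ 466 (mod 647)
17^32 = (17^16)^2 ≡ 466^2 = 217156 ≡ 411 (mod 647)
17^41 = 17^32 · 17^8 · 17^1 ≡ 411 · 129 · 17 ≡ 52 (mod 647).
So B = 52. Elena then computes K = B^a mod p = 52^54 mod 647.
52^1 ≡ 52 (mod 647)
52^2 = (52^1)^2 ≡ 52^2 = 2704 ≡ 116 (mod 647)
52^4 = (52^2)^2 ≡ 116^2 = 13456 ≡ 516 (mod 647)
52^8 = (52^4)^2 ≡ 516^2 = 266256 ≡ 339 (mod 647)
52^16 = (52^8)^2 ≡ 339^2 = 114921 ≡ 402 (mod 647)
52^32 = (52^16)^2 ≡ 402^2 = 161604 ≡ 501 (mod 647)
52^54 = 52^32 · 52^16 · 52^4 · 52^2 ≡ 501 · 402 · 516 · 116 ≡ 602 (mod 647).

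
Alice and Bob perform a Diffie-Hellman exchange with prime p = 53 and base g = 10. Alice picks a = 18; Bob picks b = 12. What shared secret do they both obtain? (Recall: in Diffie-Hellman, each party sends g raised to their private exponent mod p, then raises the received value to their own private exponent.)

24

Alice sends A = g^a mod p = 10^18 mod 53.
10^1 ≡ 10 (mod 53)
10^2 = (10^1)^2 ≡ 10^2 = 100 ≡ 47 (mod 53)
10^4 = (10^2)^2 ≡ 47^2 = 2209 ≡ 36 (mod 53)
10^8 = (10^4)^2 ≡ 36^2 = 1296 ≡ 24 (mod 53)
10^16 = (10^8)^2 ≡ 24^2 = 576 ≡ 46 (mod 53)
10^18 = 10^16 · 10^2 ≡ 46 · 47 ≡ 42 (mod 53).
So A = 42. Bob then computes K = A^b mod p = 42^12 mod 53.
42^1 ≡ 42 (mod 53)
42^2 = (42^1)^2 ≡ 42^2 = 1764 ≡ 15 (mod 53)
42^4 = (42^2)^2 ≡ 15^2 = 225 ≡ 13 (mod 53)
42^8 = (42^4)^2 ≡ 13^2 = 169 ≡ 10 (mod 53)
42^12 = 42^8 · 42^4 ≡ 10 · 13 ≡ 24 (mod 53).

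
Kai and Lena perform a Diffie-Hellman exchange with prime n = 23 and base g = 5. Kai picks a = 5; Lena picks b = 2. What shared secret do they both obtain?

9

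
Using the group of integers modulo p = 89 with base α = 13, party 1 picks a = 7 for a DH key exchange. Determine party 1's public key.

46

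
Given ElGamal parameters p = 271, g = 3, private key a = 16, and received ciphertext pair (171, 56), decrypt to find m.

174

Shared mask s = c₁^a mod p = 171^16 mod 271.
171^1 ≡ 171 (mod 271)
171^2 = (171^1)^2 ≡ 171^2 = 29241 ≡ 244 (mod 271)
171^4 = (171^2)^2 ≡ 244^2 = 59536 ≡ 187 (mod 271)
171^8 = (171^4)^2 ≡ 187^2 = 34969 ≡ 10 (mod 271)
171^16 = (171^8)^2 ≡ 10^2 = 100 ≡ 100 (mod 271)
So s = 100; s⁻¹ ≡ 187 (mod 271).
m = c₂ · s⁻¹ mod 271 = 56 · 187 mod 271 = 174.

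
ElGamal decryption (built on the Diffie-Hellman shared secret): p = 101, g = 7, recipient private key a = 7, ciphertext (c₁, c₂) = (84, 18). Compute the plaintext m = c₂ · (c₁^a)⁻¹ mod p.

Shared mask s = c₁^a mod p = 84^7 mod 101.
84^1 ≡ 84 (mod 101)
84^2 = (84^1)^2 ≡ 84^2 = 7056 ≡ 87 (mod 101)
84^4 = (84^2)^2 ≡ 87^2 = 7569 ≡ 95 (mod 101)
84^7 = 84^4 · 84^2 · 84^1 ≡ 95 · 87 · 84 ≡ 87 (mod 101).
So s = 87; s⁻¹ ≡ 36 (mod 101).
m = c₂ · s⁻¹ mod 101 = 18 · 36 mod 101 = 42.

42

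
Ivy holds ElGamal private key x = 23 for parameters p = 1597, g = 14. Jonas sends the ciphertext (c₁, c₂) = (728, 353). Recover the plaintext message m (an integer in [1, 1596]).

Shared mask s = c₁^x mod p = 728^23 mod 1597.
728^1 ≡ 728 (mod 1597)
728^2 = (728^1)^2 ≡ 728^2 = 529984 ≡ 1377 (mod 1597)
728^4 = (728^2)^2 ≡ 1377^2 = 1896129 ≡ 490 (mod 1597)
728^8 = (728^4)^2 ≡ 490^2 = 240100 ≡ 550 (mod 1597)
728^16 = (728^8)^2 ≡ 550^2 = 302500 ≡ 667 (mod 1597)
728^23 = 728^16 · 728^4 · 728^2 · 728^1 ≡ 667 · 490 · 1377 · 728 ≡ 1377 (mod 1597).
So s = 1377; s⁻¹ ≡ 1401 (mod 1597).
m = c₂ · s⁻¹ mod 1597 = 353 · 1401 mod 1597 = 1080.

1080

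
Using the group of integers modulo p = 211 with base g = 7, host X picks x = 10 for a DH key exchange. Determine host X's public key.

54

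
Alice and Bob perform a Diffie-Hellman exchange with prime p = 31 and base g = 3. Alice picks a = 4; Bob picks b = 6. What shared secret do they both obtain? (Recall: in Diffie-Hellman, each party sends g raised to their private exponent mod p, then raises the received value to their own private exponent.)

Alice sends A = g^a mod p = 3^4 mod 31.
3^1 ≡ 3 (mod 31)
3^2 = (3^1)^2 ≡ 3^2 = 9 ≡ 9 (mod 31)
3^4 = (3^2)^2 ≡ 9^2 = 81 ≡ 19 (mod 31)
So A = 19. Bob then computes K = A^b mod p = 19^6 mod 31.
19^1 ≡ 19 (mod 31)
19^2 = (19^1)^2 ≡ 19^2 = 361 ≡ 20 (mod 31)
19^4 = (19^2)^2 ≡ 20^2 = 400 ≡ 28 (mod 31)
19^6 = 19^4 · 19^2 ≡ 28 · 20 ≡ 2 (mod 31).

2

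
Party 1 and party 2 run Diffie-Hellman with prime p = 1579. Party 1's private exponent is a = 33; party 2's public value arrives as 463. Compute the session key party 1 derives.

51

Shared key K = 463^33 mod 1579.
463^1 ≡ 463 (mod 1579)
463^2 = (463^1)^2 ≡ 463^2 = 214369 ≡ 1204 (mod 1579)
463^4 = (463^2)^2 ≡ 1204^2 = 1449616 ≡ 94 (mod 1579)
463^8 = (463^4)^2 ≡ 94^2 = 8836 ≡ 941 (mod 1579)
463^16 = (463^8)^2 ≡ 941^2 = 885481 ≡ 1241 (mod 1579)
463^32 = (463^16)^2 ≡ 1241^2 = 1540081 ≡ 556 (mod 1579)
463^33 = 463^32 · 463^1 ≡ 556 · 463 ≡ 51 (mod 1579).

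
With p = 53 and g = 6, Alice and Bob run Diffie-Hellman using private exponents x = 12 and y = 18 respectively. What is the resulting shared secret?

Bob sends B = g^y mod p = 6^18 mod 53.
6^1 ≡ 6 (mod 53)
6^2 = (6^1)^2 ≡ 6^2 = 36 ≡ 36 (mod 53)
6^4 = (6^2)^2 ≡ 36^2 = 1296 ≡ 24 (mod 53)
6^8 = (6^4)^2 ≡ 24^2 = 576 ≡ 46 (mod 53)
6^16 = (6^8)^2 ≡ 46^2 = 2116 ≡ 49 (mod 53)
6^18 = 6^16 · 6^2 ≡ 49 · 36 ≡ 15 (mod 53).
So B = 15. Alice then computes K = B^x mod p = 15^12 mod 53.
15^1 ≡ 15 (mod 53)
15^2 = (15^1)^2 ≡ 15^2 = 225 ≡ 13 (mod 53)
15^4 = (15^2)^2 ≡ 13^2 = 169 ≡ 10 (mod 53)
15^8 = (15^4)^2 ≡ 10^2 = 100 ≡ 47 (mod 53)
15^12 = 15^8 · 15^4 ≡ 47 · 10 ≡ 46 (mod 53).

46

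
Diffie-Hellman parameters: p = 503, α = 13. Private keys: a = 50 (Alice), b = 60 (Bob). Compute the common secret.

73

Bob sends B = α^b mod p = 13^60 mod 503.
13^1 ≡ 13 (mod 503)
13^2 = (13^1)^2 ≡ 13^2 = 169 ≡ 169 (mod 503)
13^4 = (13^2)^2 ≡ 169^2 = 28561 ≡ 393 (mod 503)
13^8 = (13^4)^2 ≡ 393^2 = 154449 ≡ 28 (mod 503)
13^16 = (13^8)^2 ≡ 28^2 = 784 ≡ 281 (mod 503)
13^32 = (13^16)^2 ≡ 281^2 = 78961 ≡ 493 (mod 503)
13^60 = 13^32 · 13^16 · 13^8 · 13^4 ≡ 493 · 281 · 28 · 393 ≡ 182 (mod 503).
So B = 182. Alice then computes K = B^a mod p = 182^50 mod 503.
182^1 ≡ 182 (mod 503)
182^2 = (182^1)^2 ≡ 182^2 = 33124 ≡ 429 (mod 503)
182^4 = (182^2)^2 ≡ 429^2 = 184041 ≡ 446 (mod 503)
182^8 = (182^4)^2 ≡ 446^2 = 198916 ≡ 231 (mod 503)
182^16 = (182^8)^2 ≡ 231^2 = 53361 ≡ 43 (mod 503)
182^32 = (182^16)^2 ≡ 43^2 = 1849 ≡ 340 (mod 503)
182^50 = 182^32 · 182^16 · 182^2 ≡ 340 · 43 · 429 ≡ 73 (mod 503).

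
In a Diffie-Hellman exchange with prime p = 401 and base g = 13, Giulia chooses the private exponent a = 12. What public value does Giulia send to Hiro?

383

Public value = 13^12 mod 401.
13^1 ≡ 13 (mod 401)
13^2 = (13^1)^2 ≡ 13^2 = 169 ≡ 169 (mod 401)
13^4 = (13^2)^2 ≡ 169^2 = 28561 ≡ 90 (mod 401)
13^8 = (13^4)^2 ≡ 90^2 = 8100 ≡ 80 (mod 401)
13^12 = 13^8 · 13^4 ≡ 80 · 90 ≡ 383 (mod 401).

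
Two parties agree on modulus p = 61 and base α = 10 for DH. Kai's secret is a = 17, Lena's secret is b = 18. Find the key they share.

Lena sends B = α^b mod p = 10^18 mod 61.
10^1 ≡ 10 (mod 61)
10^2 = (10^1)^2 ≡ 10^2 = 100 ≡ 39 (mod 61)
10^4 = (10^2)^2 ≡ 39^2 = 1521 ≡ 57 (mod 61)
10^8 = (10^4)^2 ≡ 57^2 = 3249 ≡ 16 (mod 61)
10^16 = (10^8)^2 ≡ 16^2 = 256 ≡ 12 (mod 61)
10^18 = 10^16 · 10^2 ≡ 12 · 39 ≡ 41 (mod 61).
So B = 41. Kai then computes K = B^a mod p = 41^17 mod 61.
41^1 ≡ 41 (mod 61)
41^2 = (41^1)^2 ≡ 41^2 = 1681 ≡ 34 (mod 61)
41^4 = (41^2)^2 ≡ 34^2 = 1156 ≡ 58 (mod 61)
41^8 = (41^4)^2 ≡ 58^2 = 3364 ≡ 9 (mod 61)
41^16 = (41^8)^2 ≡ 9^2 = 81 ≡ 20 (mod 61)
41^17 = 41^16 · 41^1 ≡ 20 · 41 ≡ 27 (mod 61).

27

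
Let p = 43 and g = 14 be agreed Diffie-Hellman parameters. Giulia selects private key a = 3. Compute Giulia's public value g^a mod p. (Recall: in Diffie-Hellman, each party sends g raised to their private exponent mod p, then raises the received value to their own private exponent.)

35

Public value = 14^3 mod 43.
14^1 ≡ 14 (mod 43)
14^2 = (14^1)^2 ≡ 14^2 = 196 ≡ 24 (mod 43)
14^3 = 14^2 · 14^1 ≡ 24 · 14 ≡ 35 (mod 43).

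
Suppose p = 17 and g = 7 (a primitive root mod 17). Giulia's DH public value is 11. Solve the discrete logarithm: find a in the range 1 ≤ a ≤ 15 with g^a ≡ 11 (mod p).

Try successive powers of 7 modulo 17:
7^1 ≡ 7
7^2 ≡ 15
7^3 ≡ 3
7^4 ≡ 4
7^5 ≡ 11
Found: a = 5.

5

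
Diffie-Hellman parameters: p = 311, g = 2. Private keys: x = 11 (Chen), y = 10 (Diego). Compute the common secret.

Chen sends A = g^x mod p = 2^11 mod 311.
2^1 ≡ 2 (mod 311)
2^2 = (2^1)^2 ≡ 2^2 = 4 ≡ 4 (mod 311)
2^4 = (2^2)^2 ≡ 4^2 = 16 ≡ 16 (mod 311)
2^8 = (2^4)^2 ≡ 16^2 = 256 ≡ 256 (mod 311)
2^11 = 2^8 · 2^2 · 2^1 ≡ 256 · 4 · 2 ≡ 182 (mod 311).
So A = 182. Diego then computes K = A^y mod p = 182^10 mod 311.
182^1 ≡ 182 (mod 311)
182^2 = (182^1)^2 ≡ 182^2 = 33124 ≡ 158 (mod 311)
182^4 = (182^2)^2 ≡ 158^2 = 24964 ≡ 84 (mod 311)
182^8 = (182^4)^2 ≡ 84^2 = 7056 ≡ 214 (mod 311)
182^10 = 182^8 · 182^2 ≡ 214 · 158 ≡ 224 (mod 311).

224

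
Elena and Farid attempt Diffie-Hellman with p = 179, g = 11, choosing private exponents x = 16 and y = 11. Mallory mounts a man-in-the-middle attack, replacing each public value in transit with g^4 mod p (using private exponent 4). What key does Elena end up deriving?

60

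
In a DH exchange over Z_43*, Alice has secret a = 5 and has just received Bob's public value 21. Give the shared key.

4

Shared key K = 21^5 mod 43.
21^1 ≡ 21 (mod 43)
21^2 = (21^1)^2 ≡ 21^2 = 441 ≡ 11 (mod 43)
21^4 = (21^2)^2 ≡ 11^2 = 121 ≡ 35 (mod 43)
21^5 = 21^4 · 21^1 ≡ 35 · 21 ≡ 4 (mod 43).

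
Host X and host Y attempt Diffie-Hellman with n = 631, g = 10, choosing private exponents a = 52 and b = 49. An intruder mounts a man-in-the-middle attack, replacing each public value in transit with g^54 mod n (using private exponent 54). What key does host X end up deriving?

579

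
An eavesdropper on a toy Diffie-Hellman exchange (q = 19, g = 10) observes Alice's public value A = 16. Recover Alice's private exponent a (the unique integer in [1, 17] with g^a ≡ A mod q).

14

Try successive powers of 10 modulo 19:
10^1 ≡ 10
10^2 ≡ 5
10^3 ≡ 12
10^4 ≡ 6
10^5 ≡ 3
10^6 ≡ 11
10^7 ≡ 15
10^8 ≡ 17
10^9 ≡ 18
10^10 ≡ 9
10^11 ≡ 14
10^12 ≡ 7
10^13 ≡ 13
10^14 ≡ 16
Found: a = 14.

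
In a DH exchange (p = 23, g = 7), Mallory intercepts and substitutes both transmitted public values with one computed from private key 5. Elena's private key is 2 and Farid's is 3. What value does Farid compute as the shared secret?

14

Farid receives Mallory's public value M = 7^5 mod 23 instead of the honest one.
7^1 ≡ 7 (mod 23)
7^2 = (7^1)^2 ≡ 7^2 = 49 ≡ 3 (mod 23)
7^4 = (7^2)^2 ≡ 3^2 = 9 ≡ 9 (mod 23)
7^5 = 7^4 · 7^1 ≡ 9 · 7 ≡ 17 (mod 23).
So M = 17. Farid computes K = M^3 mod 23.
17^1 ≡ 17 (mod 23)
17^2 = (17^1)^2 ≡ 17^2 = 289 ≡ 13 (mod 23)
17^3 = 17^2 · 17^1 ≡ 13 · 17 ≡ 14 (mod 23).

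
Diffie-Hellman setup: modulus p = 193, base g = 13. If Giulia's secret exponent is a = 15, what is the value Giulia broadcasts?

125

Public value = 13^15 mod 193.
13^1 ≡ 13 (mod 193)
13^2 = (13^1)^2 ≡ 13^2 = 169 ≡ 169 (mod 193)
13^4 = (13^2)^2 ≡ 169^2 = 28561 ≡ 190 (mod 193)
13^8 = (13^4)^2 ≡ 190^2 = 36100 ≡ 9 (mod 193)
13^15 = 13^8 · 13^4 · 13^2 · 13^1 ≡ 9 · 190 · 169 · 13 ≡ 125 (mod 193).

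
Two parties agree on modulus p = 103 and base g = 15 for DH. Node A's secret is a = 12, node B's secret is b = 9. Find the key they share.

Node A sends A = g^a mod p = 15^12 mod 103.
15^1 ≡ 15 (mod 103)
15^2 = (15^1)^2 ≡ 15^2 = 225 ≡ 19 (mod 103)
15^4 = (15^2)^2 ≡ 19^2 = 361 ≡ 52 (mod 103)
15^8 = (15^4)^2 ≡ 52^2 = 2704 ≡ 26 (mod 103)
15^12 = 15^8 · 15^4 ≡ 26 · 52 ≡ 13 (mod 103).
So A = 13. Node B then computes K = A^b mod p = 13^9 mod 103.
13^1 ≡ 13 (mod 103)
13^2 = (13^1)^2 ≡ 13^2 = 169 ≡ 66 (mod 103)
13^4 = (13^2)^2 ≡ 66^2 = 4356 ≡ 30 (mod 103)
13^8 = (13^4)^2 ≡ 30^2 = 900 ≡ 76 (mod 103)
13^9 = 13^8 · 13^1 ≡ 76 · 13 ≡ 61 (mod 103).

61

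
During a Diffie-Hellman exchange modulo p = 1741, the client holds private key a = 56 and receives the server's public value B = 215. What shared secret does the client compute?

207

Shared key K = 215^56 mod 1741.
215^1 ≡ 215 (mod 1741)
215^2 = (215^1)^2 ≡ 215^2 = 46225 ≡ 959 (mod 1741)
215^4 = (215^2)^2 ≡ 959^2 = 919681 ≡ 433 (mod 1741)
215^8 = (215^4)^2 ≡ 433^2 = 187489 ≡ 1202 (mod 1741)
215^16 = (215^8)^2 ≡ 1202^2 = 1444804 ≡ 1515 (mod 1741)
215^32 = (215^16)^2 ≡ 1515^2 = 2295225 ≡ 587 (mod 1741)
215^56 = 215^32 · 215^16 · 215^8 ≡ 587 · 1515 · 1202 ≡ 207 (mod 1741).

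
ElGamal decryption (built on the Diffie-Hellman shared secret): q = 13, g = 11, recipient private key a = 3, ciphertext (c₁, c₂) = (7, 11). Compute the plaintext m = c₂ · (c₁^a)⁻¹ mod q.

10

Shared mask s = c₁^a mod q = 7^3 mod 13.
7^1 ≡ 7 (mod 13)
7^2 = (7^1)^2 ≡ 7^2 = 49 ≡ 10 (mod 13)
7^3 = 7^2 · 7^1 ≡ 10 · 7 ≡ 5 (mod 13).
So s = 5; s⁻¹ ≡ 8 (mod 13).
m = c₂ · s⁻¹ mod 13 = 11 · 8 mod 13 = 10.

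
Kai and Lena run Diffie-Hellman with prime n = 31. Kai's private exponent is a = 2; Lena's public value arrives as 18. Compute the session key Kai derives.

14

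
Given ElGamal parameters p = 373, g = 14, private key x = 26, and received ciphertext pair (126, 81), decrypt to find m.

334

Shared mask s = c₁^x mod p = 126^26 mod 373.
126^1 ≡ 126 (mod 373)
126^2 = (126^1)^2 ≡ 126^2 = 15876 ≡ 210 (mod 373)
126^4 = (126^2)^2 ≡ 210^2 = 44100 ≡ 86 (mod 373)
126^8 = (126^4)^2 ≡ 86^2 = 7396 ≡ 309 (mod 373)
126^16 = (126^8)^2 ≡ 309^2 = 95481 ≡ 366 (mod 373)
126^26 = 126^16 · 126^8 · 126^2 ≡ 366 · 309 · 210 ≡ 84 (mod 373).
So s = 84; s⁻¹ ≡ 262 (mod 373).
m = c₂ · s⁻¹ mod 373 = 81 · 262 mod 373 = 334.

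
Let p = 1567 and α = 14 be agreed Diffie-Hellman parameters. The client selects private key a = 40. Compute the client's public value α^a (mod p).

Public value = 14^40 (mod 1567).
14^1 ≡ 14 (mod 1567)
14^2 = (14^1)^2 ≡ 14^2 = 196 ≡ 196 (mod 1567)
14^4 = (14^2)^2 ≡ 196^2 = 38416 ≡ 808 (mod 1567)
14^8 = (14^4)^2 ≡ 808^2 = 652864 ≡ 992 (mod 1567)
14^16 = (14^8)^2 ≡ 992^2 = 984064 ≡ 1555 (mod 1567)
14^32 = (14^16)^2 ≡ 1555^2 = 2418025 ≡ 144 (mod 1567)
14^40 = 14^32 · 14^8 ≡ 144 · 992 ≡ 251 (mod 1567).

251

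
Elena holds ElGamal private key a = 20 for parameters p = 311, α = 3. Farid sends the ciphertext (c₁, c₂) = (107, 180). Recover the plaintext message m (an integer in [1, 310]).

253

Shared mask s = c₁^a mod p = 107^20 mod 311.
107^1 ≡ 107 (mod 311)
107^2 = (107^1)^2 ≡ 107^2 = 11449 ≡ 253 (mod 311)
107^4 = (107^2)^2 ≡ 253^2 = 64009 ≡ 254 (mod 311)
107^8 = (107^4)^2 ≡ 254^2 = 64516 ≡ 139 (mod 311)
107^16 = (107^8)^2 ≡ 139^2 = 19321 ≡ 39 (mod 311)
107^20 = 107^16 · 107^4 ≡ 39 · 254 ≡ 265 (mod 311).
So s = 265; s⁻¹ ≡ 169 (mod 311).
m = c₂ · s⁻¹ mod 311 = 180 · 169 mod 311 = 253.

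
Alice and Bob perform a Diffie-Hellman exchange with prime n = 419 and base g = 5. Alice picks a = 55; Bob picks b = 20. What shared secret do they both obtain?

Bob sends B = g^b mod n = 5^20 mod 419.
5^1 ≡ 5 (mod 419)
5^2 = (5^1)^2 ≡ 5^2 = 25 ≡ 25 (mod 419)
5^4 = (5^2)^2 ≡ 25^2 = 625 ≡ 206 (mod 419)
5^8 = (5^4)^2 ≡ 206^2 = 42436 ≡ 117 (mod 419)
5^16 = (5^8)^2 ≡ 117^2 = 13689 ≡ 281 (mod 419)
5^20 = 5^16 · 5^4 ≡ 281 · 206 ≡ 64 (mod 419).
So B = 64. Alice then computes K = B^a mod n = 64^55 mod 419.
64^1 ≡ 64 (mod 419)
64^2 = (64^1)^2 ≡ 64^2 = 4096 ≡ 325 (mod 419)
64^4 = (64^2)^2 ≡ 325^2 = 105625 ≡ 37 (mod 419)
64^8 = (64^4)^2 ≡ 37^2 = 1369 ≡ 112 (mod 419)
64^16 = (64^8)^2 ≡ 112^2 = 12544 ≡ 393 (mod 419)
64^32 = (64^16)^2 ≡ 393^2 = 154449 ≡ 257 (mod 419)
64^55 = 64^32 · 64^16 · 64^4 · 64^2 · 64^1 ≡ 257 · 393 · 37 · 325 · 64 ≡ 248 (mod 419).

248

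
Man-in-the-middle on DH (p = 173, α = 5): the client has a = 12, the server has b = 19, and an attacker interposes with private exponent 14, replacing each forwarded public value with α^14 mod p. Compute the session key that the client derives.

The client receives an attacker's public value M = 5^14 mod 173 instead of the honest one.
5^1 ≡ 5 (mod 173)
5^2 = (5^1)^2 ≡ 5^2 = 25 ≡ 25 (mod 173)
5^4 = (5^2)^2 ≡ 25^2 = 625 ≡ 106 (mod 173)
5^8 = (5^4)^2 ≡ 106^2 = 11236 ≡ 164 (mod 173)
5^14 = 5^8 · 5^4 · 5^2 ≡ 164 · 106 · 25 ≡ 24 (mod 173).
So M = 24. The client computes K = M^12 mod 173.
24^1 ≡ 24 (mod 173)
24^2 = (24^1)^2 ≡ 24^2 = 576 ≡ 57 (mod 173)
24^4 = (24^2)^2 ≡ 57^2 = 3249 ≡ 135 (mod 173)
24^8 = (24^4)^2 ≡ 135^2 = 18225 ≡ 60 (mod 173)
24^12 = 24^8 · 24^4 ≡ 60 · 135 ≡ 142 (mod 173).

142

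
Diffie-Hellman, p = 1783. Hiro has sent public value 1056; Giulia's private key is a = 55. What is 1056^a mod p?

Shared key K = 1056^55 mod 1783.
1056^1 ≡ 1056 (mod 1783)
1056^2 = (1056^1)^2 ≡ 1056^2 = 1115136 ≡ 761 (mod 1783)
1056^4 = (1056^2)^2 ≡ 761^2 = 579121 ≡ 1429 (mod 1783)
1056^8 = (1056^4)^2 ≡ 1429^2 = 2042041 ≡ 506 (mod 1783)
1056^16 = (1056^8)^2 ≡ 506^2 = 256036 ≡ 1067 (mod 1783)
1056^32 = (1056^16)^2 ≡ 1067^2 = 1138489 ≡ 935 (mod 1783)
1056^55 = 1056^32 · 1056^16 · 1056^4 · 1056^2 · 1056^1 ≡ 935 · 1067 · 1429 · 761 · 1056 ≡ 900 (mod 1783).

900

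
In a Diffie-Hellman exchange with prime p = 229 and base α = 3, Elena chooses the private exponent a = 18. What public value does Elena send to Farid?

Public value = 3^18 mod 229.
3^1 ≡ 3 (mod 229)
3^2 = (3^1)^2 ≡ 3^2 = 9 ≡ 9 (mod 229)
3^4 = (3^2)^2 ≡ 9^2 = 81 ≡ 81 (mod 229)
3^8 = (3^4)^2 ≡ 81^2 = 6561 ≡ 149 (mod 229)
3^16 = (3^8)^2 ≡ 149^2 = 22201 ≡ 217 (mod 229)
3^18 = 3^16 · 3^2 ≡ 217 · 9 ≡ 121 (mod 229).

121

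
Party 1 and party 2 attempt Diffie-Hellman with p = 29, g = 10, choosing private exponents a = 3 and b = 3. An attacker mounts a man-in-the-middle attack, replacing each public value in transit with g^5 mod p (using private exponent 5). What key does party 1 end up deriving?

Party 1 receives an attacker's public value M = 10^5 mod 29 instead of the honest one.
10^1 ≡ 10 (mod 29)
10^2 = (10^1)^2 ≡ 10^2 = 100 ≡ 13 (mod 29)
10^4 = (10^2)^2 ≡ 13^2 = 169 ≡ 24 (mod 29)
10^5 = 10^4 · 10^1 ≡ 24 · 10 ≡ 8 (mod 29).
So M = 8. Party 1 computes K = M^3 mod 29.
8^1 ≡ 8 (mod 29)
8^2 = (8^1)^2 ≡ 8^2 = 64 ≡ 6 (mod 29)
8^3 = 8^2 · 8^1 ≡ 6 · 8 ≡ 19 (mod 29).

19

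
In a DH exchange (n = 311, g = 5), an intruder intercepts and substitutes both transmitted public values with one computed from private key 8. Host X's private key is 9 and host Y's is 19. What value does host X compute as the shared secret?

14

Host X receives an intruder's public value M = 5^8 mod 311 instead of the honest one.
5^1 ≡ 5 (mod 311)
5^2 = (5^1)^2 ≡ 5^2 = 25 ≡ 25 (mod 311)
5^4 = (5^2)^2 ≡ 25^2 = 625 ≡ 3 (mod 311)
5^8 = (5^4)^2 ≡ 3^2 = 9 ≡ 9 (mod 311)
So M = 9. Host X computes K = M^9 mod 311.
9^1 ≡ 9 (mod 311)
9^2 = (9^1)^2 ≡ 9^2 = 81 ≡ 81 (mod 311)
9^4 = (9^2)^2 ≡ 81^2 = 6561 ≡ 30 (mod 311)
9^8 = (9^4)^2 ≡ 30^2 = 900 ≡ 278 (mod 311)
9^9 = 9^8 · 9^1 ≡ 278 · 9 ≡ 14 (mod 311).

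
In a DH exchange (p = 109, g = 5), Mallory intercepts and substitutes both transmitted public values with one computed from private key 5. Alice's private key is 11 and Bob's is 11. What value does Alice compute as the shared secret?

Alice receives Mallory's public value M = 5^5 mod 109 instead of the honest one.
5^1 ≡ 5 (mod 109)
5^2 = (5^1)^2 ≡ 5^2 = 25 ≡ 25 (mod 109)
5^4 = (5^2)^2 ≡ 25^2 = 625 ≡ 80 (mod 109)
5^5 = 5^4 · 5^1 ≡ 80 · 5 ≡ 73 (mod 109).
So M = 73. Alice computes K = M^11 mod 109.
73^1 ≡ 73 (mod 109)
73^2 = (73^1)^2 ≡ 73^2 = 5329 ≡ 97 (mod 109)
73^4 = (73^2)^2 ≡ 97^2 = 9409 ≡ 35 (mod 109)
73^8 = (73^4)^2 ≡ 35^2 = 1225 ≡ 26 (mod 109)
73^11 = 73^8 · 73^2 · 73^1 ≡ 26 · 97 · 73 ≡ 5 (mod 109).

5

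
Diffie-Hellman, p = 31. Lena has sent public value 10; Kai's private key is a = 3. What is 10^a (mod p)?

Shared key K = 10^3 mod 31.
10^1 ≡ 10 (mod 31)
10^2 = (10^1)^2 ≡ 10^2 = 100 ≡ 7 (mod 31)
10^3 = 10^2 · 10^1 ≡ 7 · 10 ≡ 8 (mod 31).

8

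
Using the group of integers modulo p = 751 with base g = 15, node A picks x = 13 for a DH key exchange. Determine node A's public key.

Public value = 15^13 (mod 751).
15^1 ≡ 15 (mod 751)
15^2 = (15^1)^2 ≡ 15^2 = 225 ≡ 225 (mod 751)
15^4 = (15^2)^2 ≡ 225^2 = 50625 ≡ 308 (mod 751)
15^8 = (15^4)^2 ≡ 308^2 = 94864 ≡ 238 (mod 751)
15^13 = 15^8 · 15^4 · 15^1 ≡ 238 · 308 · 15 ≡ 96 (mod 751).

96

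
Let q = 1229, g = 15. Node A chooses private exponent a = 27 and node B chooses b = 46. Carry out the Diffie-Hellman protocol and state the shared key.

Node A sends A = g^a mod q = 15^27 mod 1229.
15^1 ≡ 15 (mod 1229)
15^2 = (15^1)^2 ≡ 15^2 = 225 ≡ 225 (mod 1229)
15^4 = (15^2)^2 ≡ 225^2 = 50625 ≡ 236 (mod 1229)
15^8 = (15^4)^2 ≡ 236^2 = 55696 ≡ 391 (mod 1229)
15^16 = (15^8)^2 ≡ 391^2 = 152881 ≡ 485 (mod 1229)
15^27 = 15^16 · 15^8 · 15^2 · 15^1 ≡ 485 · 391 · 225 · 15 ≡ 398 (mod 1229).
So A = 398. Node B then computes K = A^b mod q = 398^46 mod 1229.
398^1 ≡ 398 (mod 1229)
398^2 = (398^1)^2 ≡ 398^2 = 158404 ≡ 1092 (mod 1229)
398^4 = (398^2)^2 ≡ 1092^2 = 1192464 ≡ 334 (mod 1229)
398^8 = (398^4)^2 ≡ 334^2 = 111556 ≡ 946 (mod 1229)
398^16 = (398^8)^2 ≡ 946^2 = 894916 ≡ 204 (mod 1229)
398^32 = (398^16)^2 ≡ 204^2 = 41616 ≡ 1059 (mod 1229)
398^46 = 398^32 · 398^8 · 398^4 · 398^2 ≡ 1059 · 946 · 334 · 1092 ≡ 603 (mod 1229).

603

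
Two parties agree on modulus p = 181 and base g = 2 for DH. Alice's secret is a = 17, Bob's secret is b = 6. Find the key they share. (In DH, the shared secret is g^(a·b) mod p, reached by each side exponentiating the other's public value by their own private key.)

67

Bob sends B = g^b mod p = 2^6 mod 181.
2^1 ≡ 2 (mod 181)
2^2 = (2^1)^2 ≡ 2^2 = 4 ≡ 4 (mod 181)
2^4 = (2^2)^2 ≡ 4^2 = 16 ≡ 16 (mod 181)
2^6 = 2^4 · 2^2 ≡ 16 · 4 ≡ 64 (mod 181).
So B = 64. Alice then computes K = B^a mod p = 64^17 mod 181.
64^1 ≡ 64 (mod 181)
64^2 = (64^1)^2 ≡ 64^2 = 4096 ≡ 114 (mod 181)
64^4 = (64^2)^2 ≡ 114^2 = 12996 ≡ 145 (mod 181)
64^8 = (64^4)^2 ≡ 145^2 = 21025 ≡ 29 (mod 181)
64^16 = (64^8)^2 ≡ 29^2 = 841 ≡ 117 (mod 181)
64^17 = 64^16 · 64^1 ≡ 117 · 64 ≡ 67 (mod 181).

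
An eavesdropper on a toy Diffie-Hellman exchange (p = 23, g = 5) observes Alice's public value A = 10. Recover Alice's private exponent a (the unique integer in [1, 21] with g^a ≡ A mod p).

Try successive powers of 5 modulo 23:
5^1 ≡ 5
5^2 ≡ 2
5^3 ≡ 10
Found: a = 3.

3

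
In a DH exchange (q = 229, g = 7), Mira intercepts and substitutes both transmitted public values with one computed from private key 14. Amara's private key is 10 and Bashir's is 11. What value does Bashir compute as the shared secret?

154

Bashir receives Mira's public value M = 7^14 mod 229 instead of the honest one.
7^1 ≡ 7 (mod 229)
7^2 = (7^1)^2 ≡ 7^2 = 49 ≡ 49 (mod 229)
7^4 = (7^2)^2 ≡ 49^2 = 2401 ≡ 111 (mod 229)
7^8 = (7^4)^2 ≡ 111^2 = 12321 ≡ 184 (mod 229)
7^14 = 7^8 · 7^4 · 7^2 ≡ 184 · 111 · 49 ≡ 46 (mod 229).
So M = 46. Bashir computes K = M^11 mod 229.
46^1 ≡ 46 (mod 229)
46^2 = (46^1)^2 ≡ 46^2 = 2116 ≡ 55 (mod 229)
46^4 = (46^2)^2 ≡ 55^2 = 3025 ≡ 48 (mod 229)
46^8 = (46^4)^2 ≡ 48^2 = 2304 ≡ 14 (mod 229)
46^11 = 46^8 · 46^2 · 46^1 ≡ 14 · 55 · 46 ≡ 154 (mod 229).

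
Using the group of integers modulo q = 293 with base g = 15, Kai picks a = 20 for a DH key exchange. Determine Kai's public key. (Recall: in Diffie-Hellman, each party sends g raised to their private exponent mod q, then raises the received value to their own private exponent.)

40

Public value = 15^{20} \pmod{293}.
15^1 ≡ 15 (mod 293)
15^2 = (15^1)^2 ≡ 15^2 = 225 ≡ 225 (mod 293)
15^4 = (15^2)^2 ≡ 225^2 = 50625 ≡ 229 (mod 293)
15^8 = (15^4)^2 ≡ 229^2 = 52441 ≡ 287 (mod 293)
15^16 = (15^8)^2 ≡ 287^2 = 82369 ≡ 36 (mod 293)
15^20 = 15^16 · 15^4 ≡ 36 · 229 ≡ 40 (mod 293).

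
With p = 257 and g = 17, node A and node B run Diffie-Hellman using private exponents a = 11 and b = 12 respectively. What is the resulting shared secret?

Node A sends A = g^a mod p = 17^11 mod 257.
17^1 ≡ 17 (mod 257)
17^2 = (17^1)^2 ≡ 17^2 = 289 ≡ 32 (mod 257)
17^4 = (17^2)^2 ≡ 32^2 = 1024 ≡ 253 (mod 257)
17^8 = (17^4)^2 ≡ 253^2 = 64009 ≡ 16 (mod 257)
17^11 = 17^8 · 17^2 · 17^1 ≡ 16 · 32 · 17 ≡ 223 (mod 257).
So A = 223. Node B then computes K = A^b mod p = 223^12 mod 257.
223^1 ≡ 223 (mod 257)
223^2 = (223^1)^2 ≡ 223^2 = 49729 ≡ 128 (mod 257)
223^4 = (223^2)^2 ≡ 128^2 = 16384 ≡ 193 (mod 257)
223^8 = (223^4)^2 ≡ 193^2 = 37249 ≡ 241 (mod 257)
223^12 = 223^8 · 223^4 ≡ 241 · 193 ≡ 253 (mod 257).

253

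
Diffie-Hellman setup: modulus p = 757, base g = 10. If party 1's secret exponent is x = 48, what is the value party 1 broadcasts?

505

Public value = 10^48 mod 757.
10^1 ≡ 10 (mod 757)
10^2 = (10^1)^2 ≡ 10^2 = 100 ≡ 100 (mod 757)
10^4 = (10^2)^2 ≡ 100^2 = 10000 ≡ 159 (mod 757)
10^8 = (10^4)^2 ≡ 159^2 = 25281 ≡ 300 (mod 757)
10^16 = (10^8)^2 ≡ 300^2 = 90000 ≡ 674 (mod 757)
10^32 = (10^16)^2 ≡ 674^2 = 454276 ≡ 76 (mod 757)
10^48 = 10^32 · 10^16 ≡ 76 · 674 ≡ 505 (mod 757).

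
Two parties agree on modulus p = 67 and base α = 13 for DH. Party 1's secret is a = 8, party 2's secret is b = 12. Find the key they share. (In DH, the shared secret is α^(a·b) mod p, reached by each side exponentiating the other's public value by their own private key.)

24

Party 1 sends A = α^a mod p = 13^8 mod 67.
13^1 ≡ 13 (mod 67)
13^2 = (13^1)^2 ≡ 13^2 = 169 ≡ 35 (mod 67)
13^4 = (13^2)^2 ≡ 35^2 = 1225 ≡ 19 (mod 67)
13^8 = (13^4)^2 ≡ 19^2 = 361 ≡ 26 (mod 67)
So A = 26. Party 2 then computes K = A^b mod p = 26^12 mod 67.
26^1 ≡ 26 (mod 67)
26^2 = (26^1)^2 ≡ 26^2 = 676 ≡ 6 (mod 67)
26^4 = (26^2)^2 ≡ 6^2 = 36 ≡ 36 (mod 67)
26^8 = (26^4)^2 ≡ 36^2 = 1296 ≡ 23 (mod 67)
26^12 = 26^8 · 26^4 ≡ 23 · 36 ≡ 24 (mod 67).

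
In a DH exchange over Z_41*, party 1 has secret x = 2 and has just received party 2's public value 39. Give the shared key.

Shared key K = 39^2 mod 41.
39^1 ≡ 39 (mod 41)
39^2 = (39^1)^2 ≡ 39^2 = 1521 ≡ 4 (mod 41)

4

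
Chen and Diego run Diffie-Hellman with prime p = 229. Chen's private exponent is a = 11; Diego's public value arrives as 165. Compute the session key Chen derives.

53

Shared key K = 165^11 mod 229.
165^1 ≡ 165 (mod 229)
165^2 = (165^1)^2 ≡ 165^2 = 27225 ≡ 203 (mod 229)
165^4 = (165^2)^2 ≡ 203^2 = 41209 ≡ 218 (mod 229)
165^8 = (165^4)^2 ≡ 218^2 = 47524 ≡ 121 (mod 229)
165^11 = 165^8 · 165^2 · 165^1 ≡ 121 · 203 · 165 ≡ 53 (mod 229).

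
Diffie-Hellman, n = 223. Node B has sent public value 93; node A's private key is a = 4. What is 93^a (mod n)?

Shared key K = 93^4 mod 223.
93^1 ≡ 93 (mod 223)
93^2 = (93^1)^2 ≡ 93^2 = 8649 ≡ 175 (mod 223)
93^4 = (93^2)^2 ≡ 175^2 = 30625 ≡ 74 (mod 223)

74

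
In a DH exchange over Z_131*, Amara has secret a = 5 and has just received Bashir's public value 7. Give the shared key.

39

Shared key K = 7^5 mod 131.
7^1 ≡ 7 (mod 131)
7^2 = (7^1)^2 ≡ 7^2 = 49 ≡ 49 (mod 131)
7^4 = (7^2)^2 ≡ 49^2 = 2401 ≡ 43 (mod 131)
7^5 = 7^4 · 7^1 ≡ 43 · 7 ≡ 39 (mod 131).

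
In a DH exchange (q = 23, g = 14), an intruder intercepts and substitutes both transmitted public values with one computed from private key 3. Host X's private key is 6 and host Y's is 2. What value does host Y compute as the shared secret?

Host Y receives an intruder's public value M = 14^3 mod 23 instead of the honest one.
14^1 ≡ 14 (mod 23)
14^2 = (14^1)^2 ≡ 14^2 = 196 ≡ 12 (mod 23)
14^3 = 14^2 · 14^1 ≡ 12 · 14 ≡ 7 (mod 23).
So M = 7. Host Y computes K = M^2 mod 23.
7^1 ≡ 7 (mod 23)
7^2 = (7^1)^2 ≡ 7^2 = 49 ≡ 3 (mod 23)

3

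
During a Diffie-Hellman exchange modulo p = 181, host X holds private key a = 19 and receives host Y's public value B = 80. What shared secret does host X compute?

80

Shared key K = 80^19 mod 181.
80^1 ≡ 80 (mod 181)
80^2 = (80^1)^2 ≡ 80^2 = 6400 ≡ 65 (mod 181)
80^4 = (80^2)^2 ≡ 65^2 = 4225 ≡ 62 (mod 181)
80^8 = (80^4)^2 ≡ 62^2 = 3844 ≡ 43 (mod 181)
80^16 = (80^8)^2 ≡ 43^2 = 1849 ≡ 39 (mod 181)
80^19 = 80^16 · 80^2 · 80^1 ≡ 39 · 65 · 80 ≡ 80 (mod 181).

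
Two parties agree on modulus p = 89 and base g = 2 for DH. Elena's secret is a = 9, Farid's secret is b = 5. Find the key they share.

Farid sends B = g^b mod p = 2^5 mod 89.
2^1 ≡ 2 (mod 89)
2^2 = (2^1)^2 ≡ 2^2 = 4 ≡ 4 (mod 89)
2^4 = (2^2)^2 ≡ 4^2 = 16 ≡ 16 (mod 89)
2^5 = 2^4 · 2^1 ≡ 16 · 2 ≡ 32 (mod 89).
So B = 32. Elena then computes K = B^a mod p = 32^9 mod 89.
32^1 ≡ 32 (mod 89)
32^2 = (32^1)^2 ≡ 32^2 = 1024 ≡ 45 (mod 89)
32^4 = (32^2)^2 ≡ 45^2 = 2025 ≡ 67 (mod 89)
32^8 = (32^4)^2 ≡ 67^2 = 4489 ≡ 39 (mod 89)
32^9 = 32^8 · 32^1 ≡ 39 · 32 ≡ 2 (mod 89).

2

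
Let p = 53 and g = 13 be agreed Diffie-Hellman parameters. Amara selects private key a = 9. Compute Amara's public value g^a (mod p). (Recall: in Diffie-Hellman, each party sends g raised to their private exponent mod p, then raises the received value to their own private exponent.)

Public value = 13^9 (mod 53).
13^1 ≡ 13 (mod 53)
13^2 = (13^1)^2 ≡ 13^2 = 169 ≡ 10 (mod 53)
13^4 = (13^2)^2 ≡ 10^2 = 100 ≡ 47 (mod 53)
13^8 = (13^4)^2 ≡ 47^2 = 2209 ≡ 36 (mod 53)
13^9 = 13^8 · 13^1 ≡ 36 · 13 ≡ 44 (mod 53).

44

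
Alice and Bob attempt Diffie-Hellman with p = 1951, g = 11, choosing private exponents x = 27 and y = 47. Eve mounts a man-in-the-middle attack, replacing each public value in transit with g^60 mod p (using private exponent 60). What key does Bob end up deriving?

424

Bob receives Eve's public value M = 11^60 mod 1951 instead of the honest one.
11^1 ≡ 11 (mod 1951)
11^2 = (11^1)^2 ≡ 11^2 = 121 ≡ 121 (mod 1951)
11^4 = (11^2)^2 ≡ 121^2 = 14641 ≡ 984 (mod 1951)
11^8 = (11^4)^2 ≡ 984^2 = 968256 ≡ 560 (mod 1951)
11^16 = (11^8)^2 ≡ 560^2 = 313600 ≡ 1440 (mod 1951)
11^32 = (11^16)^2 ≡ 1440^2 = 2073600 ≡ 1638 (mod 1951)
11^60 = 11^32 · 11^16 · 11^8 · 11^4 ≡ 1638 · 1440 · 560 · 984 ≡ 1656 (mod 1951).
So M = 1656. Bob computes K = M^47 mod 1951.
1656^1 ≡ 1656 (mod 1951)
1656^2 = (1656^1)^2 ≡ 1656^2 = 2742336 ≡ 1181 (mod 1951)
1656^4 = (1656^2)^2 ≡ 1181^2 = 1394761 ≡ 1747 (mod 1951)
1656^8 = (1656^4)^2 ≡ 1747^2 = 3052009 ≡ 645 (mod 1951)
1656^16 = (1656^8)^2 ≡ 645^2 = 416025 ≡ 462 (mod 1951)
1656^32 = (1656^16)^2 ≡ 462^2 = 213444 ≡ 785 (mod 1951)
1656^47 = 1656^32 · 1656^8 · 1656^4 · 1656^2 · 1656^1 ≡ 785 · 645 · 1747 · 1181 · 1656 ≡ 424 (mod 1951).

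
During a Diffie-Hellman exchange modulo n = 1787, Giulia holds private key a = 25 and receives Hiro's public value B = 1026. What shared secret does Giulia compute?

Shared key K = 1026^25 mod 1787.
1026^1 ≡ 1026 (mod 1787)
1026^2 = (1026^1)^2 ≡ 1026^2 = 1052676 ≡ 133 (mod 1787)
1026^4 = (1026^2)^2 ≡ 133^2 = 17689 ≡ 1606 (mod 1787)
1026^8 = (1026^4)^2 ≡ 1606^2 = 2579236 ≡ 595 (mod 1787)
1026^16 = (1026^8)^2 ≡ 595^2 = 354025 ≡ 199 (mod 1787)
1026^25 = 1026^16 · 1026^8 · 1026^1 ≡ 199 · 595 · 1026 ≡ 1483 (mod 1787).

1483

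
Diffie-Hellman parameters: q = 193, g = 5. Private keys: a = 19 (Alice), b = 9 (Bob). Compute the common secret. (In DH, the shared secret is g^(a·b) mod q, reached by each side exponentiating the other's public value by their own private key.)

Bob sends B = g^b mod q = 5^9 mod 193.
5^1 ≡ 5 (mod 193)
5^2 = (5^1)^2 ≡ 5^2 = 25 ≡ 25 (mod 193)
5^4 = (5^2)^2 ≡ 25^2 = 625 ≡ 46 (mod 193)
5^8 = (5^4)^2 ≡ 46^2 = 2116 ≡ 186 (mod 193)
5^9 = 5^8 · 5^1 ≡ 186 · 5 ≡ 158 (mod 193).
So B = 158. Alice then computes K = B^a mod q = 158^19 mod 193.
158^1 ≡ 158 (mod 193)
158^2 = (158^1)^2 ≡ 158^2 = 24964 ≡ 67 (mod 193)
158^4 = (158^2)^2 ≡ 67^2 = 4489 ≡ 50 (mod 193)
158^8 = (158^4)^2 ≡ 50^2 = 2500 ≡ 184 (mod 193)
158^16 = (158^8)^2 ≡ 184^2 = 33856 ≡ 81 (mod 193)
158^19 = 158^16 · 158^2 · 158^1 ≡ 81 · 67 · 158 ≡ 160 (mod 193).

160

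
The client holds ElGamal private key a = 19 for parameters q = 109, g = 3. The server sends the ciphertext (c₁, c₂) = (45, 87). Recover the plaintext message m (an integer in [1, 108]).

31

Shared mask s = c₁^a mod q = 45^19 mod 109.
45^1 ≡ 45 (mod 109)
45^2 = (45^1)^2 ≡ 45^2 = 2025 ≡ 63 (mod 109)
45^4 = (45^2)^2 ≡ 63^2 = 3969 ≡ 45 (mod 109)
45^8 = (45^4)^2 ≡ 45^2 = 2025 ≡ 63 (mod 109)
45^16 = (45^8)^2 ≡ 63^2 = 3969 ≡ 45 (mod 109)
45^19 = 45^16 · 45^2 · 45^1 ≡ 45 · 63 · 45 ≡ 45 (mod 109).
So s = 45; s⁻¹ ≡ 63 (mod 109).
m = c₂ · s⁻¹ mod 109 = 87 · 63 mod 109 = 31.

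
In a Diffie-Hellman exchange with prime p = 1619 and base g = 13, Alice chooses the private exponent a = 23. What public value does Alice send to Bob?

1043

Public value = 13^{23} \pmod{1619}.
13^1 ≡ 13 (mod 1619)
13^2 = (13^1)^2 ≡ 13^2 = 169 ≡ 169 (mod 1619)
13^4 = (13^2)^2 ≡ 169^2 = 28561 ≡ 1038 (mod 1619)
13^8 = (13^4)^2 ≡ 1038^2 = 1077444 ≡ 809 (mod 1619)
13^16 = (13^8)^2 ≡ 809^2 = 654481 ≡ 405 (mod 1619)
13^23 = 13^16 · 13^4 · 13^2 · 13^1 ≡ 405 · 1038 · 169 · 13 ≡ 1043 (mod 1619).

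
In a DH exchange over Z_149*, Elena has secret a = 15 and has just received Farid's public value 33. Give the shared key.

123

Shared key K = 33^15 mod 149.
33^1 ≡ 33 (mod 149)
33^2 = (33^1)^2 ≡ 33^2 = 1089 ≡ 46 (mod 149)
33^4 = (33^2)^2 ≡ 46^2 = 2116 ≡ 30 (mod 149)
33^8 = (33^4)^2 ≡ 30^2 = 900 ≡ 6 (mod 149)
33^15 = 33^8 · 33^4 · 33^2 · 33^1 ≡ 6 · 30 · 46 · 33 ≡ 123 (mod 149).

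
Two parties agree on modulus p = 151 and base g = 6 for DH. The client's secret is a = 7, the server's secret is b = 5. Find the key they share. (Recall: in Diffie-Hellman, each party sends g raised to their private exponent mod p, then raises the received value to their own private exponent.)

46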